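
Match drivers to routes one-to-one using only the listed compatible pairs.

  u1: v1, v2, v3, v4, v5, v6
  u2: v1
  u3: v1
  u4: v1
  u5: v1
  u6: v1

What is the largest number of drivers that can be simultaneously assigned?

2

Unit-capacity flow: source→left, listed edges, right→sink; max matching = max flow.
Augmenting path u1→v1 (+1); matched 1.
Augmenting path u2→v1→u1→v2 (+1); matched 2.
No augmenting path remains; maximum matching = 2.
König certificate: {u1, v1} is a vertex cover of size 2 (every listed pair touches it), so no matching can be larger.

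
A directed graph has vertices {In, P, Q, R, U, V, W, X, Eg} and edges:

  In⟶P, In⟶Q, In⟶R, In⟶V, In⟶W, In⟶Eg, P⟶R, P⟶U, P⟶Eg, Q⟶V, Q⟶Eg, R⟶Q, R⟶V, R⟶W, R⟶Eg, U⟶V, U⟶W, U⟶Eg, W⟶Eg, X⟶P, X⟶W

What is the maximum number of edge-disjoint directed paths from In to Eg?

5

Assign every edge capacity 1; by Menger, the answer equals the max flow.
Path In→Eg (+1); total 1.
Path In→P→Eg (+1); total 2.
Path In→Q→Eg (+1); total 3.
Path In→R→Eg (+1); total 4.
Path In→W→Eg (+1); total 5.
No residual In→Eg path; max flow = 5.
Certifying cut of size 5: {In→Eg, In→P, In→Q, In→R, In→W}.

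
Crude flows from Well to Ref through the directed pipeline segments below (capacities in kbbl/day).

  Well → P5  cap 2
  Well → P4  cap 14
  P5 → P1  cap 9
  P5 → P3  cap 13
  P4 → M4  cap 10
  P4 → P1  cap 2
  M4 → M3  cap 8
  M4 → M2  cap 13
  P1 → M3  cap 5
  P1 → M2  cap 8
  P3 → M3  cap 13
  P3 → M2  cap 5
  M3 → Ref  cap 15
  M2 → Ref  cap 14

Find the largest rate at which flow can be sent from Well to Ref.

Augment Well→P5→P1→M3→Ref: bottleneck 2, flow now 2.
Augment Well→P4→M4→M3→Ref: bottleneck 8, flow now 10.
Augment Well→P4→M4→M2→Ref: bottleneck 2, flow now 12.
Augment Well→P4→P1→M3→Ref: bottleneck 2, flow now 14.
No augmenting path remains; maximum flow = 14.
In the residual graph, reachable from Well: {Well, P4}.
Min-cut edges: Well→P5 (2), P4→M4 (10), P4→P1 (2); capacity 2 + 10 + 2 = 14.
This cut is saturated, so no flow can exceed 14.

14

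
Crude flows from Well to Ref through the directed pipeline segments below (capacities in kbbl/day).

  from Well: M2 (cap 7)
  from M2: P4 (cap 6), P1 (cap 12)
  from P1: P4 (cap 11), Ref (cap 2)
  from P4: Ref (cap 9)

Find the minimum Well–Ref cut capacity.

Augment Well→M2→P1→Ref: bottleneck 2, flow now 2.
Augment Well→M2→P4→Ref: bottleneck 5, flow now 7.
No augmenting path remains; maximum flow = 7.
By max-flow min-cut, the minimum cut capacity equals the max flow.
In the residual graph, reachable from Well: {Well}.
Min-cut edges: Well→M2 (7); capacity 7 = 7.

7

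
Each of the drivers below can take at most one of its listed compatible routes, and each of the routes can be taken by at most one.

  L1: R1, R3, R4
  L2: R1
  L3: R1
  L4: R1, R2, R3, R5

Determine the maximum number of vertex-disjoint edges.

Unit-capacity flow: source→left, listed edges, right→sink; max matching = max flow.
Augmenting path L1→R1 (+1); matched 1.
Augmenting path L4→R2 (+1); matched 2.
Augmenting path L2→R1→L1→R3 (+1); matched 3.
No augmenting path remains; maximum matching = 3.
König certificate: {L1, L4, R1} is a vertex cover of size 3 (every listed pair touches it), so no matching can be larger.

3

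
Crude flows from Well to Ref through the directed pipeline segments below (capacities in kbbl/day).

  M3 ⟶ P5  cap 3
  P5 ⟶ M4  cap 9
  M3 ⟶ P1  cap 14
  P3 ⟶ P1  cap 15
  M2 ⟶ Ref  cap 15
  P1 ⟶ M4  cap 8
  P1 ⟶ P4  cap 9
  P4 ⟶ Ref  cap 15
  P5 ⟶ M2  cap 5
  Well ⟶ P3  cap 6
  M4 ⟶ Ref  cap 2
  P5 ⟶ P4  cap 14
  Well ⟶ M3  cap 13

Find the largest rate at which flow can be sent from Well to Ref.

14

Augment Well→P3→P1→P4→Ref: bottleneck 6, flow now 6.
Augment Well→M3→P5→P4→Ref: bottleneck 3, flow now 9.
Augment Well→M3→P1→P4→Ref: bottleneck 3, flow now 12.
Augment Well→M3→P1→M4→Ref: bottleneck 2, flow now 14.
No augmenting path remains; maximum flow = 14.
In the residual graph, reachable from Well: {Well, P3, M3, P1, M4}.
Min-cut edges: M3→P5 (3), P1→P4 (9), M4→Ref (2); capacity 3 + 9 + 2 = 14.
This cut is saturated, so no flow can exceed 14.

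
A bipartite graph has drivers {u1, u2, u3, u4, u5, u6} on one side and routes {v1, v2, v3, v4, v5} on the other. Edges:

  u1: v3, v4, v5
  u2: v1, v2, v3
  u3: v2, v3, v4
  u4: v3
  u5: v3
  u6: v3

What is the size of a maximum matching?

4

Unit-capacity flow: source→left, listed edges, right→sink; max matching = max flow.
Augmenting path u1→v3 (+1); matched 1.
Augmenting path u2→v1 (+1); matched 2.
Augmenting path u3→v2 (+1); matched 3.
Augmenting path u4→v3→u1→v4 (+1); matched 4.
No augmenting path remains; maximum matching = 4.
König certificate: {u1, u2, u3, v3} is a vertex cover of size 4 (every listed pair touches it), so no matching can be larger.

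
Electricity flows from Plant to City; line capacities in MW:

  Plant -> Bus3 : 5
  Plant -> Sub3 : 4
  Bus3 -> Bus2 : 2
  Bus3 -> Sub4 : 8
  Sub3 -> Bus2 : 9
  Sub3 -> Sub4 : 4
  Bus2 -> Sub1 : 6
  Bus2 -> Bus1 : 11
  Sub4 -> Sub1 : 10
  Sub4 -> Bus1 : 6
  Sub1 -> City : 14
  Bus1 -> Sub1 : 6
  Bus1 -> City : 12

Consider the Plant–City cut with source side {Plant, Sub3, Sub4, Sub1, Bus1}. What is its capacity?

40

Edges leaving {Plant, Sub3, Sub4, Sub1, Bus1}: Plant→Bus3 (5), Sub3→Bus2 (9), Sub1→City (14), Bus1→City (12).
Cut capacity = 5 + 9 + 14 + 12 = 40.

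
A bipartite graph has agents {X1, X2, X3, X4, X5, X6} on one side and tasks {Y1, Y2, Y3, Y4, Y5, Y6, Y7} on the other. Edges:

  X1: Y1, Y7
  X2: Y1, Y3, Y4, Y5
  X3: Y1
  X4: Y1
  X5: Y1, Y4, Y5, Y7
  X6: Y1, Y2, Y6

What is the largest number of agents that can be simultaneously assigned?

5

Unit-capacity flow: source→left, listed edges, right→sink; max matching = max flow.
Augmenting path X1→Y1 (+1); matched 1.
Augmenting path X2→Y3 (+1); matched 2.
Augmenting path X5→Y4 (+1); matched 3.
Augmenting path X6→Y2 (+1); matched 4.
Augmenting path X3→Y1→X1→Y7 (+1); matched 5.
No augmenting path remains; maximum matching = 5.
König certificate: {X1, X2, X5, X6, Y1} is a vertex cover of size 5 (every listed pair touches it), so no matching can be larger.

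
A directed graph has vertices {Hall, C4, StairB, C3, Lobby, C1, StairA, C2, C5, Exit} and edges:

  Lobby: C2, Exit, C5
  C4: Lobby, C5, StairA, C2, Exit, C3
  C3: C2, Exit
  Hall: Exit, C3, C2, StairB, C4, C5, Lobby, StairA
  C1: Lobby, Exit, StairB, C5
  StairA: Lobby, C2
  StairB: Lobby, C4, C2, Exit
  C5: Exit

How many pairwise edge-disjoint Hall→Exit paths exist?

6

Assign every edge capacity 1; by Menger, the answer equals the max flow.
Path Hall→Exit (+1); total 1.
Path Hall→C4→Exit (+1); total 2.
Path Hall→StairB→Exit (+1); total 3.
Path Hall→C3→Exit (+1); total 4.
Path Hall→Lobby→Exit (+1); total 5.
Path Hall→C5→Exit (+1); total 6.
No residual Hall→Exit path; max flow = 6.
Certifying cut of size 6: {C5→Exit, Hall→C3, Hall→C4, Hall→Exit, Hall→StairB, Lobby→Exit}.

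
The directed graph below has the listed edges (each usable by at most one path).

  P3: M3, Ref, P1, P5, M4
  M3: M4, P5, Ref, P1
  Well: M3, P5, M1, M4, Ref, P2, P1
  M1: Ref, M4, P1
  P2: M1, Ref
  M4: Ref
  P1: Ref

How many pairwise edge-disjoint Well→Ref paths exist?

Assign every edge capacity 1; by Menger, the answer equals the max flow.
Path Well→Ref (+1); total 1.
Path Well→P2→Ref (+1); total 2.
Path Well→M3→Ref (+1); total 3.
Path Well→M1→Ref (+1); total 4.
Path Well→M4→Ref (+1); total 5.
Path Well→P1→Ref (+1); total 6.
No residual Well→Ref path; max flow = 6.
Certifying cut of size 6: {Well→M1, Well→M3, Well→M4, Well→P1, Well→P2, Well→Ref}.

6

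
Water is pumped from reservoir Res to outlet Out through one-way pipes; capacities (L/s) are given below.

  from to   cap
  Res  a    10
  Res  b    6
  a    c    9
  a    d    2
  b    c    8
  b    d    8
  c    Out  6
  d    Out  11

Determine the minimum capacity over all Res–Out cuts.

14

Augment Res→a→c→Out: bottleneck 6, flow now 6.
Augment Res→a→d→Out: bottleneck 2, flow now 8.
Augment Res→b→d→Out: bottleneck 6, flow now 14.
No augmenting path remains; maximum flow = 14.
By max-flow min-cut, the minimum cut capacity equals the max flow.
In the residual graph, reachable from Res: {Res, a, c}.
Min-cut edges: Res→b (6), a→d (2), c→Out (6); capacity 6 + 2 + 6 = 14.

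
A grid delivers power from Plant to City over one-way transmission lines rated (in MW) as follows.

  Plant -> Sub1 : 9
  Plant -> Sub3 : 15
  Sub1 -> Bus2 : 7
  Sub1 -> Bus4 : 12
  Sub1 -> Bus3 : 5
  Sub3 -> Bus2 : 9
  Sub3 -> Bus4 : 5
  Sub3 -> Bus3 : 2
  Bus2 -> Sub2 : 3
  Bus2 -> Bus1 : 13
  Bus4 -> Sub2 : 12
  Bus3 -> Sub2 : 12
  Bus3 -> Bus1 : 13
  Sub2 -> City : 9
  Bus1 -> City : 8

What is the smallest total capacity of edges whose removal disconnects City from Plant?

17

Augment Plant→Sub1→Bus2→Sub2→City: bottleneck 3, flow now 3.
Augment Plant→Sub1→Bus2→Bus1→City: bottleneck 4, flow now 7.
Augment Plant→Sub1→Bus4→Sub2→City: bottleneck 2, flow now 9.
Augment Plant→Sub3→Bus2→Bus1→City: bottleneck 4, flow now 13.
Augment Plant→Sub3→Bus4→Sub2→City: bottleneck 4, flow now 17.
No augmenting path remains; maximum flow = 17.
By max-flow min-cut, the minimum cut capacity equals the max flow.
In the residual graph, reachable from Plant: {Plant, Sub1, Sub3, Bus2, Bus4, Bus3, Sub2, Bus1}.
Min-cut edges: Sub2→City (9), Bus1→City (8); capacity 9 + 8 = 17.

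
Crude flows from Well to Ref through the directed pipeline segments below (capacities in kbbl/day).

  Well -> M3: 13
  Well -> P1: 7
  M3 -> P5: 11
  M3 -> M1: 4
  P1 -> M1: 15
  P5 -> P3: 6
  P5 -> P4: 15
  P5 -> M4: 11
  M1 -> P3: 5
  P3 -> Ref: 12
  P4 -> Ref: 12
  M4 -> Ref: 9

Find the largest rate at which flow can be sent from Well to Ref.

Augment Well→M3→P5→P3→Ref: bottleneck 6, flow now 6.
Augment Well→M3→P5→P4→Ref: bottleneck 5, flow now 11.
Augment Well→M3→M1→P3→Ref: bottleneck 2, flow now 13.
Augment Well→P1→M1→P3→Ref: bottleneck 3, flow now 16.
No augmenting path remains; maximum flow = 16.
In the residual graph, reachable from Well: {Well, M3, P1, M1}.
Min-cut edges: M3→P5 (11), M1→P3 (5); capacity 11 + 5 = 16.
This cut is saturated, so no flow can exceed 16.

16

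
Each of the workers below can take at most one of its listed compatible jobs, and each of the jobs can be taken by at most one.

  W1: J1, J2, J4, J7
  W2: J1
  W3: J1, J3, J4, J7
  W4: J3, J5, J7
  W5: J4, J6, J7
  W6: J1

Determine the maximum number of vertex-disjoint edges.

5

Unit-capacity flow: source→left, listed edges, right→sink; max matching = max flow.
Augmenting path W1→J1 (+1); matched 1.
Augmenting path W3→J3 (+1); matched 2.
Augmenting path W4→J5 (+1); matched 3.
Augmenting path W5→J4 (+1); matched 4.
Augmenting path W2→J1→W1→J2 (+1); matched 5.
No augmenting path remains; maximum matching = 5.
König certificate: {W1, W3, W4, W5, J1} is a vertex cover of size 5 (every listed pair touches it), so no matching can be larger.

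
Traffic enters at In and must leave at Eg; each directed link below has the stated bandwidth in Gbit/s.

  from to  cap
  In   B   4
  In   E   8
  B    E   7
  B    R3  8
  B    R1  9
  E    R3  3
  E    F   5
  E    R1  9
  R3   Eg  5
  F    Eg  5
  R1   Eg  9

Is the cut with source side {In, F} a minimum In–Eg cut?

No — its capacity is 17, but the minimum cut has capacity 12.

Given cut capacity: 4 + 8 + 5 = 17.
Augment In→B→R3→Eg: bottleneck 4, flow now 4.
Augment In→E→R3→Eg: bottleneck 1, flow now 5.
Augment In→E→F→Eg: bottleneck 5, flow now 10.
Augment In→E→R1→Eg: bottleneck 2, flow now 12.
No augmenting path remains; maximum flow = 12.
In the residual graph, reachable from In: {In}.
Min-cut edges: In→B (4), In→E (8); capacity 4 + 8 = 12.
Cut capacity 17 exceeds the max flow 12, so it is not minimum.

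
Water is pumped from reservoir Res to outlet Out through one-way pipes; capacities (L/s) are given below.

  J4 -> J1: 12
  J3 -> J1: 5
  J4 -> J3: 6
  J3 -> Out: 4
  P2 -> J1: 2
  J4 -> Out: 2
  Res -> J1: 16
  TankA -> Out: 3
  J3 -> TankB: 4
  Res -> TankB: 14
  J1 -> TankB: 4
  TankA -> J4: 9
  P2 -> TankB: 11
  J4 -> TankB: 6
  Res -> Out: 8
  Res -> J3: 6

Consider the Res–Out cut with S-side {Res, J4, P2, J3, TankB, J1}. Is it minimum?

No — its capacity is 14, but the minimum cut has capacity 12.

Given cut capacity: 8 + 2 + 4 = 14.
Augment Res→Out: bottleneck 8, flow now 8.
Augment Res→J3→Out: bottleneck 4, flow now 12.
No augmenting path remains; maximum flow = 12.
In the residual graph, reachable from Res: {Res, J3, TankB, J1}.
Min-cut edges: Res→Out (8), J3→Out (4); capacity 8 + 4 = 12.
Cut capacity 14 exceeds the max flow 12, so it is not minimum.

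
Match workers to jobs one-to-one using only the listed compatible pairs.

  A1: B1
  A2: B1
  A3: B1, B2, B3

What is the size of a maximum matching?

Unit-capacity flow: source→left, listed edges, right→sink; max matching = max flow.
Augmenting path A1→B1 (+1); matched 1.
Augmenting path A3→B2 (+1); matched 2.
No augmenting path remains; maximum matching = 2.
König certificate: {A3, B1} is a vertex cover of size 2 (every listed pair touches it), so no matching can be larger.

2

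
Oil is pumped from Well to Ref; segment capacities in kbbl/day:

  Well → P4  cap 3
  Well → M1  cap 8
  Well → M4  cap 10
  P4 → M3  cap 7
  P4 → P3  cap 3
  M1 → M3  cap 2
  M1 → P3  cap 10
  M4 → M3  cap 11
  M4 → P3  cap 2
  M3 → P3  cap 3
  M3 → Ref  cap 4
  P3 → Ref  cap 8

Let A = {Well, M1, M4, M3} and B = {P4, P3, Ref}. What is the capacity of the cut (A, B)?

Edges leaving {Well, M1, M4, M3}: Well→P4 (3), M1→P3 (10), M4→P3 (2), M3→P3 (3), M3→Ref (4).
Cut capacity = 3 + 10 + 2 + 3 + 4 = 22.

22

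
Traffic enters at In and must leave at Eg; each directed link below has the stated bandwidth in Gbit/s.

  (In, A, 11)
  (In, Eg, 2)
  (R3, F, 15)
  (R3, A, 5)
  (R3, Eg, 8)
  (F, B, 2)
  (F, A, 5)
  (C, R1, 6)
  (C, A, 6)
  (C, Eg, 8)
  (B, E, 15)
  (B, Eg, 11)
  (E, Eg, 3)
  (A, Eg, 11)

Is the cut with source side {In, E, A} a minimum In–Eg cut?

Given cut capacity: 2 + 3 + 11 = 16.
Augment In→Eg: bottleneck 2, flow now 2.
Augment In→A→Eg: bottleneck 11, flow now 13.
No augmenting path remains; maximum flow = 13.
In the residual graph, reachable from In: {In}.
Min-cut edges: In→A (11), In→Eg (2); capacity 11 + 2 = 13.
Cut capacity 16 exceeds the max flow 13, so it is not minimum.

No — its capacity is 16, but the minimum cut has capacity 13.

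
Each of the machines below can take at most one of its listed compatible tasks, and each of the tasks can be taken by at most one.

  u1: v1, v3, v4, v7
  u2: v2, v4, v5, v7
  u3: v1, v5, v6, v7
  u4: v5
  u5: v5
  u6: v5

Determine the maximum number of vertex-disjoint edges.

Unit-capacity flow: source→left, listed edges, right→sink; max matching = max flow.
Augmenting path u1→v1 (+1); matched 1.
Augmenting path u2→v2 (+1); matched 2.
Augmenting path u3→v5 (+1); matched 3.
Augmenting path u4→v5→u3→v6 (+1); matched 4.
No augmenting path remains; maximum matching = 4.
König certificate: {u1, u2, u3, v5} is a vertex cover of size 4 (every listed pair touches it), so no matching can be larger.

4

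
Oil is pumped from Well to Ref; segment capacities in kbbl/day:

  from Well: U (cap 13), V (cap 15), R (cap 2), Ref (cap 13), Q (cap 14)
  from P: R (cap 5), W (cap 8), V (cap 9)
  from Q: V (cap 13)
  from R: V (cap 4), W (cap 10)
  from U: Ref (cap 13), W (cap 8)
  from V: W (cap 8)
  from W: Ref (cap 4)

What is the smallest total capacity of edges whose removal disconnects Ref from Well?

Augment Well→Ref: bottleneck 13, flow now 13.
Augment Well→U→Ref: bottleneck 13, flow now 26.
Augment Well→R→W→Ref: bottleneck 2, flow now 28.
Augment Well→V→W→Ref: bottleneck 2, flow now 30.
No augmenting path remains; maximum flow = 30.
By max-flow min-cut, the minimum cut capacity equals the max flow.
In the residual graph, reachable from Well: {Well, Q, R, V, W}.
Min-cut edges: Well→U (13), Well→Ref (13), W→Ref (4); capacity 13 + 13 + 4 = 30.

30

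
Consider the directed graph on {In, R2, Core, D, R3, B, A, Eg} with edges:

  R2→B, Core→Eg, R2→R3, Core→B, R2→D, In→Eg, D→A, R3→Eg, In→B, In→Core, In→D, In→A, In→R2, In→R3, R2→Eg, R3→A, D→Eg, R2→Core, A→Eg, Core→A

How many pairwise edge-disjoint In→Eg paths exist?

6

Assign every edge capacity 1; by Menger, the answer equals the max flow.
Path In→Eg (+1); total 1.
Path In→R2→Eg (+1); total 2.
Path In→Core→Eg (+1); total 3.
Path In→D→Eg (+1); total 4.
Path In→R3→Eg (+1); total 5.
Path In→A→Eg (+1); total 6.
No residual In→Eg path; max flow = 6.
Certifying cut of size 6: {In→A, In→Core, In→D, In→Eg, In→R2, In→R3}.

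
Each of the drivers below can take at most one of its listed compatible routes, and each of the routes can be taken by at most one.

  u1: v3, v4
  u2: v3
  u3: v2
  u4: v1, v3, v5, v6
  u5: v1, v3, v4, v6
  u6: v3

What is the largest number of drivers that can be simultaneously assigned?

5

Unit-capacity flow: source→left, listed edges, right→sink; max matching = max flow.
Augmenting path u1→v3 (+1); matched 1.
Augmenting path u3→v2 (+1); matched 2.
Augmenting path u4→v1 (+1); matched 3.
Augmenting path u5→v4 (+1); matched 4.
Augmenting path u2→v3→u1→v4→u5→v6 (+1); matched 5.
No augmenting path remains; maximum matching = 5.
König certificate: {u1, u3, u4, u5, v3} is a vertex cover of size 5 (every listed pair touches it), so no matching can be larger.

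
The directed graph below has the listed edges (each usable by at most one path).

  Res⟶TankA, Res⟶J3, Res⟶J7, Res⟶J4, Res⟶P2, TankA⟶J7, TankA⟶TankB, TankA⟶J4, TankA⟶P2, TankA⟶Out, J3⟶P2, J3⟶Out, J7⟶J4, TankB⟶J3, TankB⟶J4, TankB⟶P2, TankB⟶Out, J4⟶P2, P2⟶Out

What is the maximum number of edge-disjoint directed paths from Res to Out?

Assign every edge capacity 1; by Menger, the answer equals the max flow.
Path Res→TankA→Out (+1); total 1.
Path Res→J3→Out (+1); total 2.
Path Res→P2→Out (+1); total 3.
No residual Res→Out path; max flow = 3.
Certifying cut of size 3: {P2→Out, Res→J3, Res→TankA}.

3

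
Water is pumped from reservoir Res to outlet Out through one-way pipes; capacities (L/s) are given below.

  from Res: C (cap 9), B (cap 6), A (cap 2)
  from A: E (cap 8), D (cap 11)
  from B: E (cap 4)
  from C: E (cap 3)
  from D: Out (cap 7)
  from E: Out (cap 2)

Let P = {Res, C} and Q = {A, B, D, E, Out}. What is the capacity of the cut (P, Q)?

Edges leaving {Res, C}: Res→A (2), Res→B (6), C→E (3).
Cut capacity = 2 + 6 + 3 = 11.

11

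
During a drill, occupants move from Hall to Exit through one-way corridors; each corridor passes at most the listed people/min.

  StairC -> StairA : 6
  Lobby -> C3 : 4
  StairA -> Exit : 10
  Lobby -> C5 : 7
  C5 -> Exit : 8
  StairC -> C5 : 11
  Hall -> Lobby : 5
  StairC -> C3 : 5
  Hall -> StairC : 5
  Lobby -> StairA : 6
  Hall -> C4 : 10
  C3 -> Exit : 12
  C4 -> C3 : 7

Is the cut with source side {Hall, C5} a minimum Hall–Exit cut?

Given cut capacity: 5 + 5 + 10 + 8 = 28.
Augment Hall→Lobby→C3→Exit: bottleneck 4, flow now 4.
Augment Hall→Lobby→C5→Exit: bottleneck 1, flow now 5.
Augment Hall→StairC→C3→Exit: bottleneck 5, flow now 10.
Augment Hall→C4→C3→Exit: bottleneck 3, flow now 13.
Augment Hall→C4→C3→Lobby→C5→Exit: bottleneck 4, flow now 17. (uses reverse residual edge)
No augmenting path remains; maximum flow = 17.
In the residual graph, reachable from Hall: {Hall, C4}.
Min-cut edges: Hall→Lobby (5), Hall→StairC (5), C4→C3 (7); capacity 5 + 5 + 7 = 17.
Cut capacity 28 exceeds the max flow 17, so it is not minimum.

No — its capacity is 28, but the minimum cut has capacity 17.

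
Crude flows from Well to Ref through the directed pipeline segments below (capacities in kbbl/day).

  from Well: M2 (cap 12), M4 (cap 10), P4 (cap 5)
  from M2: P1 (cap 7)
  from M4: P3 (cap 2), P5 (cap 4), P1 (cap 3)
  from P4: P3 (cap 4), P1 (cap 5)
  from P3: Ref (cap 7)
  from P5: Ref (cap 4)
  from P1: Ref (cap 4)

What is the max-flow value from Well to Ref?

Augment Well→M2→P1→Ref: bottleneck 4, flow now 4.
Augment Well→M4→P3→Ref: bottleneck 2, flow now 6.
Augment Well→M4→P5→Ref: bottleneck 4, flow now 10.
Augment Well→P4→P3→Ref: bottleneck 4, flow now 14.
No augmenting path remains; maximum flow = 14.
In the residual graph, reachable from Well: {Well, M2, M4, P4, P1}.
Min-cut edges: M4→P3 (2), M4→P5 (4), P4→P3 (4), P1→Ref (4); capacity 2 + 4 + 4 + 4 = 14.
This cut is saturated, so no flow can exceed 14.

14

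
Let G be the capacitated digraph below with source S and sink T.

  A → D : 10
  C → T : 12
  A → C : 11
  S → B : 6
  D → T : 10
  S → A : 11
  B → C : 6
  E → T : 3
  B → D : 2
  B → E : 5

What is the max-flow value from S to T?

17

Augment S→A→C→T: bottleneck 11, flow now 11.
Augment S→B→C→T: bottleneck 1, flow now 12.
Augment S→B→D→T: bottleneck 2, flow now 14.
Augment S→B→E→T: bottleneck 3, flow now 17.
No augmenting path remains; maximum flow = 17.
In the residual graph, reachable from S: {S}.
Min-cut edges: S→A (11), S→B (6); capacity 11 + 6 = 17.
This cut is saturated, so no flow can exceed 17.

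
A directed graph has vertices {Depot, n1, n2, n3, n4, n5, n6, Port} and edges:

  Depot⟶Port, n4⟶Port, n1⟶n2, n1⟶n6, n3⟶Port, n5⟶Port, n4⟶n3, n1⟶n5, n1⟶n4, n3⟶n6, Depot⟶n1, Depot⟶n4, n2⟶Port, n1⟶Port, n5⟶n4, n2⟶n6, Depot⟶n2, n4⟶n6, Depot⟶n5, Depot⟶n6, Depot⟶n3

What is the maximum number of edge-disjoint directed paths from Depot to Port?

Assign every edge capacity 1; by Menger, the answer equals the max flow.
Path Depot→Port (+1); total 1.
Path Depot→n1→Port (+1); total 2.
Path Depot→n2→Port (+1); total 3.
Path Depot→n3→Port (+1); total 4.
Path Depot→n4→Port (+1); total 5.
Path Depot→n5→Port (+1); total 6.
No residual Depot→Port path; max flow = 6.
Certifying cut of size 6: {Depot→Port, Depot→n1, Depot→n2, Depot→n3, Depot→n4, Depot→n5}.

6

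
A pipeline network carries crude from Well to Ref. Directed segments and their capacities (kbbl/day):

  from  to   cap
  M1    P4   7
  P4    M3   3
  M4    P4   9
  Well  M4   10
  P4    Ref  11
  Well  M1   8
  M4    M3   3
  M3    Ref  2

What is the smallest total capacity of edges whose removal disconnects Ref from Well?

13

Augment Well→M4→P4→Ref: bottleneck 9, flow now 9.
Augment Well→M4→M3→Ref: bottleneck 1, flow now 10.
Augment Well→M1→P4→Ref: bottleneck 2, flow now 12.
Augment Well→M1→P4→M3→Ref: bottleneck 1, flow now 13.
No augmenting path remains; maximum flow = 13.
By max-flow min-cut, the minimum cut capacity equals the max flow.
In the residual graph, reachable from Well: {Well, M4, M1, P4, M3}.
Min-cut edges: P4→Ref (11), M3→Ref (2); capacity 11 + 2 = 13.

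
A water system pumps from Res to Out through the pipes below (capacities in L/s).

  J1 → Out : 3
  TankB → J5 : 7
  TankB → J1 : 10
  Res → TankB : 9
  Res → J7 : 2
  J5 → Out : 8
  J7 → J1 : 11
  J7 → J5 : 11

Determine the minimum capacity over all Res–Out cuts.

Augment Res→TankB→J5→Out: bottleneck 7, flow now 7.
Augment Res→TankB→J1→Out: bottleneck 2, flow now 9.
Augment Res→J7→J5→Out: bottleneck 1, flow now 10.
Augment Res→J7→J1→Out: bottleneck 1, flow now 11.
No augmenting path remains; maximum flow = 11.
By max-flow min-cut, the minimum cut capacity equals the max flow.
In the residual graph, reachable from Res: {Res}.
Min-cut edges: Res→TankB (9), Res→J7 (2); capacity 9 + 2 = 11.

11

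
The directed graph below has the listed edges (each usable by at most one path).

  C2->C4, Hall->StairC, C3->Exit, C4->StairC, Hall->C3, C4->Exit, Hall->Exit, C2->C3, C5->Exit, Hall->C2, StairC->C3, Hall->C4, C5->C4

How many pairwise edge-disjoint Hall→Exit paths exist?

Assign every edge capacity 1; by Menger, the answer equals the max flow.
Path Hall→Exit (+1); total 1.
Path Hall→C4→Exit (+1); total 2.
Path Hall→C3→Exit (+1); total 3.
No residual Hall→Exit path; max flow = 3.
Certifying cut of size 3: {C3→Exit, C4→Exit, Hall→Exit}.

3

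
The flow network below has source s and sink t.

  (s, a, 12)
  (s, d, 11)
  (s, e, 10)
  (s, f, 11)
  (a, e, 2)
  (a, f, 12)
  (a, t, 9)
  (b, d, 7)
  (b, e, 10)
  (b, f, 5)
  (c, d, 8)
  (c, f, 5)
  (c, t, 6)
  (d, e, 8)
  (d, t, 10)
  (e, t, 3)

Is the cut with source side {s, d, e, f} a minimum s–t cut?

No — its capacity is 25, but the minimum cut has capacity 22.

Given cut capacity: 12 + 10 + 3 = 25.
Augment s→a→t: bottleneck 9, flow now 9.
Augment s→d→t: bottleneck 10, flow now 19.
Augment s→e→t: bottleneck 3, flow now 22.
No augmenting path remains; maximum flow = 22.
In the residual graph, reachable from s: {s, a, d, e, f}.
Min-cut edges: a→t (9), d→t (10), e→t (3); capacity 9 + 10 + 3 = 22.
Cut capacity 25 exceeds the max flow 22, so it is not minimum.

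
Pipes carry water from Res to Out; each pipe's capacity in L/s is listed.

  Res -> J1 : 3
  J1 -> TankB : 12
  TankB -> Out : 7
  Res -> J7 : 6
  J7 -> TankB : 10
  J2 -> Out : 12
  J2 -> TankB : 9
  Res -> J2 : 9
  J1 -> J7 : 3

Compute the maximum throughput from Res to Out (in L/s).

16

Augment Res→J2→Out: bottleneck 9, flow now 9.
Augment Res→J1→TankB→Out: bottleneck 3, flow now 12.
Augment Res→J7→TankB→Out: bottleneck 4, flow now 16.
No augmenting path remains; maximum flow = 16.
In the residual graph, reachable from Res: {Res, J1, J7, TankB}.
Min-cut edges: Res→J2 (9), TankB→Out (7); capacity 9 + 7 = 16.
This cut is saturated, so no flow can exceed 16.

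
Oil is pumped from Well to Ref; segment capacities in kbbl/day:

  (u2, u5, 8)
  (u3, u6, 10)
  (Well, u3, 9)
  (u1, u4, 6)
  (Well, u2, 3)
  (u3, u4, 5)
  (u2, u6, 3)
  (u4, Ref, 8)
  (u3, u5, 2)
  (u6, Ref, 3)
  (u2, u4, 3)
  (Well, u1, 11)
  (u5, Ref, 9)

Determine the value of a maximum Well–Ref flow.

Augment Well→u1→u4→Ref: bottleneck 6, flow now 6.
Augment Well→u2→u4→Ref: bottleneck 2, flow now 8.
Augment Well→u2→u5→Ref: bottleneck 1, flow now 9.
Augment Well→u3→u5→Ref: bottleneck 2, flow now 11.
Augment Well→u3→u6→Ref: bottleneck 3, flow now 14.
Augment Well→u3→u4→u2→u5→Ref: bottleneck 2, flow now 16. (uses reverse residual edge)
No augmenting path remains; maximum flow = 16.
In the residual graph, reachable from Well: {Well, u1, u3, u4, u6}.
Min-cut edges: Well→u2 (3), u3→u5 (2), u4→Ref (8), u6→Ref (3); capacity 3 + 2 + 8 + 3 = 16.
This cut is saturated, so no flow can exceed 16.

16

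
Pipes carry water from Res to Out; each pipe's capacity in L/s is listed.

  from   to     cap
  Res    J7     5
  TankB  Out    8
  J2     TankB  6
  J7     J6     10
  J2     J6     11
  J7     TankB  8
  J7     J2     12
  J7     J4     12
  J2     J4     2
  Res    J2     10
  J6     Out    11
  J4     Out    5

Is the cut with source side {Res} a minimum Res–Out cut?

Yes — it is a minimum cut (capacity 15).

Given cut capacity: 10 + 5 = 15.
Augment Res→J2→TankB→Out: bottleneck 6, flow now 6.
Augment Res→J2→J6→Out: bottleneck 4, flow now 10.
Augment Res→J7→TankB→Out: bottleneck 2, flow now 12.
Augment Res→J7→J6→Out: bottleneck 3, flow now 15.
No augmenting path remains; maximum flow = 15.
Cut capacity 15 equals the max flow, so it is a minimum cut.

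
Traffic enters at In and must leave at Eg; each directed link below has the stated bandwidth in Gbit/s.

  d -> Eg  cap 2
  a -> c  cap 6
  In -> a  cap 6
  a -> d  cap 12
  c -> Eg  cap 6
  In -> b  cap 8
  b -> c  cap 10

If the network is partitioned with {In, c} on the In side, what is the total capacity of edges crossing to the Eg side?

20

Edges leaving {In, c}: In→a (6), In→b (8), c→Eg (6).
Cut capacity = 6 + 8 + 6 = 20.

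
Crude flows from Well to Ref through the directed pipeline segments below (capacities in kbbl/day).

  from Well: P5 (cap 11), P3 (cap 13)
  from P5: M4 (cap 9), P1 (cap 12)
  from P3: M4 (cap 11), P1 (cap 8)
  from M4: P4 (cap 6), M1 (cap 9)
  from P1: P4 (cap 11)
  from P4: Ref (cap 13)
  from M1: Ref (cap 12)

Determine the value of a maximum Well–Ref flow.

22

Augment Well→P5→M4→P4→Ref: bottleneck 6, flow now 6.
Augment Well→P5→M4→M1→Ref: bottleneck 3, flow now 9.
Augment Well→P5→P1→P4→Ref: bottleneck 2, flow now 11.
Augment Well→P3→M4→M1→Ref: bottleneck 6, flow now 17.
Augment Well→P3→P1→P4→Ref: bottleneck 5, flow now 22.
No augmenting path remains; maximum flow = 22.
In the residual graph, reachable from Well: {Well, P5, P3, M4, P1, P4}.
Min-cut edges: M4→M1 (9), P4→Ref (13); capacity 9 + 13 = 22.
This cut is saturated, so no flow can exceed 22.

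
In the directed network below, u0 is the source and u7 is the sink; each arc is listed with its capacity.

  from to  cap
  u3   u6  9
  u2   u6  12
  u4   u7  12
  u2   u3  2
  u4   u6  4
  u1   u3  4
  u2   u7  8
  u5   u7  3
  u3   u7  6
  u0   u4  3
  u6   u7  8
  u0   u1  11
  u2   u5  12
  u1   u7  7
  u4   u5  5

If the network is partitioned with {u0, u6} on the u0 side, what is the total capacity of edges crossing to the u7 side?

22

Edges leaving {u0, u6}: u0→u1 (11), u0→u4 (3), u6→u7 (8).
Cut capacity = 11 + 3 + 8 = 22.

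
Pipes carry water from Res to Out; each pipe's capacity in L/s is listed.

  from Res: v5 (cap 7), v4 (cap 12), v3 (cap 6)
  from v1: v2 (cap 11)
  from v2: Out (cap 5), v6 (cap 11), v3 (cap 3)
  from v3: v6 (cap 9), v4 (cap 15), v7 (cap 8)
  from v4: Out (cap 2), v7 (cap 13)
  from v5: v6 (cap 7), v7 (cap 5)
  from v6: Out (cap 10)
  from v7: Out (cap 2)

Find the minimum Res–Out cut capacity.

Augment Res→v4→Out: bottleneck 2, flow now 2.
Augment Res→v3→v6→Out: bottleneck 6, flow now 8.
Augment Res→v4→v7→Out: bottleneck 2, flow now 10.
Augment Res→v5→v6→Out: bottleneck 4, flow now 14.
No augmenting path remains; maximum flow = 14.
By max-flow min-cut, the minimum cut capacity equals the max flow.
In the residual graph, reachable from Res: {Res, v3, v4, v5, v6, v7}.
Min-cut edges: v4→Out (2), v6→Out (10), v7→Out (2); capacity 2 + 10 + 2 = 14.

14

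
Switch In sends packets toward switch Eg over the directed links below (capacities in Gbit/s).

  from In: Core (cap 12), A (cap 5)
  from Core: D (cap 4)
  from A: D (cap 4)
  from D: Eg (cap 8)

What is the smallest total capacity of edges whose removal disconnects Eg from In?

8

Augment In→Core→D→Eg: bottleneck 4, flow now 4.
Augment In→A→D→Eg: bottleneck 4, flow now 8.
No augmenting path remains; maximum flow = 8.
By max-flow min-cut, the minimum cut capacity equals the max flow.
In the residual graph, reachable from In: {In, Core, A}.
Min-cut edges: Core→D (4), A→D (4); capacity 4 + 4 = 8.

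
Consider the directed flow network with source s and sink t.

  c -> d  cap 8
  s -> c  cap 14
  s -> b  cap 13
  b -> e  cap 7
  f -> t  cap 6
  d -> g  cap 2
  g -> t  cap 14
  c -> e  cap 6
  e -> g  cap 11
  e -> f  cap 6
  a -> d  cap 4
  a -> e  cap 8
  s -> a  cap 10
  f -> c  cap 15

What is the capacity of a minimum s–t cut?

Augment s→a→d→g→t: bottleneck 2, flow now 2.
Augment s→a→e→f→t: bottleneck 6, flow now 8.
Augment s→a→e→g→t: bottleneck 2, flow now 10.
Augment s→b→e→g→t: bottleneck 7, flow now 17.
Augment s→c→e→g→t: bottleneck 2, flow now 19.
No augmenting path remains; maximum flow = 19.
By max-flow min-cut, the minimum cut capacity equals the max flow.
In the residual graph, reachable from s: {s, a, b, c, d, e}.
Min-cut edges: d→g (2), e→f (6), e→g (11); capacity 2 + 6 + 11 = 19.

19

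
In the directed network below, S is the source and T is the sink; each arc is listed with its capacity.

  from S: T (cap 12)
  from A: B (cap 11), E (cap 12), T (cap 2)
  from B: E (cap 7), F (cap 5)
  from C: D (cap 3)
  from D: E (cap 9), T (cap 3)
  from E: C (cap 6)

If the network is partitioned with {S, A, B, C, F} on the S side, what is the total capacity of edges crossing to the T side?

Edges leaving {S, A, B, C, F}: S→T (12), A→E (12), A→T (2), B→E (7), C→D (3).
Cut capacity = 12 + 12 + 2 + 7 + 3 = 36.

36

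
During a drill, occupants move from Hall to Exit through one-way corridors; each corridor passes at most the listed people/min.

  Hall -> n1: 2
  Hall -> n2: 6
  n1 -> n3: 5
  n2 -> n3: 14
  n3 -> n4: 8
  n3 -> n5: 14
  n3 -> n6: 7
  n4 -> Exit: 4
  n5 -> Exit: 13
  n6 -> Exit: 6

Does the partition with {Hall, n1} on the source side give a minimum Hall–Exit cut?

Given cut capacity: 6 + 5 = 11.
Augment Hall→n1→n3→n4→Exit: bottleneck 2, flow now 2.
Augment Hall→n2→n3→n4→Exit: bottleneck 2, flow now 4.
Augment Hall→n2→n3→n5→Exit: bottleneck 4, flow now 8.
No augmenting path remains; maximum flow = 8.
In the residual graph, reachable from Hall: {Hall}.
Min-cut edges: Hall→n1 (2), Hall→n2 (6); capacity 2 + 6 = 8.
Cut capacity 11 exceeds the max flow 8, so it is not minimum.

No — its capacity is 11, but the minimum cut has capacity 8.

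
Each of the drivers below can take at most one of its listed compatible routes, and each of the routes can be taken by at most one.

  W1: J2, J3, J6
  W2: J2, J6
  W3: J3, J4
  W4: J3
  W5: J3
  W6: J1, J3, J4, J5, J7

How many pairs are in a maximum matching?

Unit-capacity flow: source→left, listed edges, right→sink; max matching = max flow.
Augmenting path W1→J2 (+1); matched 1.
Augmenting path W2→J6 (+1); matched 2.
Augmenting path W3→J3 (+1); matched 3.
Augmenting path W6→J1 (+1); matched 4.
Augmenting path W4→J3→W3→J4 (+1); matched 5.
No augmenting path remains; maximum matching = 5.
König certificate: {W1, W2, W3, W6, J3} is a vertex cover of size 5 (every listed pair touches it), so no matching can be larger.

5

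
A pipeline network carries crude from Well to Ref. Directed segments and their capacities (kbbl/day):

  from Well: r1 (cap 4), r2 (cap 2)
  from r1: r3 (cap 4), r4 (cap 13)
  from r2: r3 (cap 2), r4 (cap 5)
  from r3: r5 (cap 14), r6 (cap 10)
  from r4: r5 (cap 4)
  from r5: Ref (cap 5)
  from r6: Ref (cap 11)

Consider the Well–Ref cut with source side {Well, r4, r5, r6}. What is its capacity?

Edges leaving {Well, r4, r5, r6}: Well→r1 (4), Well→r2 (2), r5→Ref (5), r6→Ref (11).
Cut capacity = 4 + 2 + 5 + 11 = 22.

22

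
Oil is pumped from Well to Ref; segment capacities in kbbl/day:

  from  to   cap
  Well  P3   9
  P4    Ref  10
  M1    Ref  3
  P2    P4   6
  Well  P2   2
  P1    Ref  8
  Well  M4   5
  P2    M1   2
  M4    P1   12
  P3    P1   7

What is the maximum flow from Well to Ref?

Augment Well→P2→P4→Ref: bottleneck 2, flow now 2.
Augment Well→P3→P1→Ref: bottleneck 7, flow now 9.
Augment Well→M4→P1→Ref: bottleneck 1, flow now 10.
No augmenting path remains; maximum flow = 10.
In the residual graph, reachable from Well: {Well, P3, M4, P1}.
Min-cut edges: Well→P2 (2), P1→Ref (8); capacity 2 + 8 = 10.
This cut is saturated, so no flow can exceed 10.

10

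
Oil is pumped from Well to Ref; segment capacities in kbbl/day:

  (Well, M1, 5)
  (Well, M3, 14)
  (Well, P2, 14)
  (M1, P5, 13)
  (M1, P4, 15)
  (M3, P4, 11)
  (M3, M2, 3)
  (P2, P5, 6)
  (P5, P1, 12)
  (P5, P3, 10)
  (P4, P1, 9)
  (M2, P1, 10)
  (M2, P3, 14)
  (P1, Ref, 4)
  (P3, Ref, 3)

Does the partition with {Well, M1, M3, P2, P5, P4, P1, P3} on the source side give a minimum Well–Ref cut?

No — its capacity is 10, but the minimum cut has capacity 7.

Given cut capacity: 3 + 4 + 3 = 10.
Augment Well→M1→P5→P1→Ref: bottleneck 4, flow now 4.
Augment Well→M1→P5→P3→Ref: bottleneck 1, flow now 5.
Augment Well→M3→M2→P3→Ref: bottleneck 2, flow now 7.
No augmenting path remains; maximum flow = 7.
In the residual graph, reachable from Well: {Well, M1, M3, P2, P5, P4, M2, P1, P3}.
Min-cut edges: P1→Ref (4), P3→Ref (3); capacity 4 + 3 = 7.
Cut capacity 10 exceeds the max flow 7, so it is not minimum.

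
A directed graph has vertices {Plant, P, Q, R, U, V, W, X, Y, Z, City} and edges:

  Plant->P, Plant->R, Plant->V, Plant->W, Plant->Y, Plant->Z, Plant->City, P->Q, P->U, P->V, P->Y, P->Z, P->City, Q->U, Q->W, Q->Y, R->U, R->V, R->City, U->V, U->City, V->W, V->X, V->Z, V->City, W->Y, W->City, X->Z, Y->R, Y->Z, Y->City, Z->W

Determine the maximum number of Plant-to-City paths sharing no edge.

7

Assign every edge capacity 1; by Menger, the answer equals the max flow.
Path Plant→City (+1); total 1.
Path Plant→P→City (+1); total 2.
Path Plant→R→City (+1); total 3.
Path Plant→V→City (+1); total 4.
Path Plant→W→City (+1); total 5.
Path Plant→Y→City (+1); total 6.
Path Plant→Z→W→Y→R→U→City (+1); total 7.
No residual Plant→City path; max flow = 7.
Certifying cut of size 7: {Plant→City, Plant→P, Plant→R, Plant→V, Plant→W, Plant→Y, Plant→Z}.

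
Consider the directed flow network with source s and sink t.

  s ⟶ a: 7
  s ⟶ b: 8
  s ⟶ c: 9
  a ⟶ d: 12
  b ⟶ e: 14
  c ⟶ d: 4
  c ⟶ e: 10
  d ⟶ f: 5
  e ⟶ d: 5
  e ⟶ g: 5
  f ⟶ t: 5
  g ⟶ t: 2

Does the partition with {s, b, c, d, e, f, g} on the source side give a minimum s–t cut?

Given cut capacity: 7 + 5 + 2 = 14.
Augment s→a→d→f→t: bottleneck 5, flow now 5.
Augment s→b→e→g→t: bottleneck 2, flow now 7.
No augmenting path remains; maximum flow = 7.
In the residual graph, reachable from s: {s, a, b, c, d, e, g}.
Min-cut edges: d→f (5), g→t (2); capacity 5 + 2 = 7.
Cut capacity 14 exceeds the max flow 7, so it is not minimum.

No — its capacity is 14, but the minimum cut has capacity 7.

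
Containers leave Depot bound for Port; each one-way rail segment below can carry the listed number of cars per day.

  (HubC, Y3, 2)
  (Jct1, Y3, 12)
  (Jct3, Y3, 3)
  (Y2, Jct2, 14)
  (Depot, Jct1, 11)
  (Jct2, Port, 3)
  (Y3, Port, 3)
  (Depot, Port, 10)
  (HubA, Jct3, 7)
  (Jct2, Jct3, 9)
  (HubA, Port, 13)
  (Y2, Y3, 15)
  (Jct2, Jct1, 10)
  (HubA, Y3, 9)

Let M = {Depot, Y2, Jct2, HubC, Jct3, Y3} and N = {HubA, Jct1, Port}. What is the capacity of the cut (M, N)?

37

Edges leaving {Depot, Y2, Jct2, HubC, Jct3, Y3}: Depot→Jct1 (11), Depot→Port (10), Jct2→Jct1 (10), Jct2→Port (3), Y3→Port (3).
Cut capacity = 11 + 10 + 10 + 3 + 3 = 37.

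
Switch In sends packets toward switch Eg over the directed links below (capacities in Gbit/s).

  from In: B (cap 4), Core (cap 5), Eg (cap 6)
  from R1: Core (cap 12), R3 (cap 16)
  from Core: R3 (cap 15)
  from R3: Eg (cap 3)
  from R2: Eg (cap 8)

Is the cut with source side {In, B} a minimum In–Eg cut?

Given cut capacity: 5 + 6 = 11.
Augment In→Eg: bottleneck 6, flow now 6.
Augment In→Core→R3→Eg: bottleneck 3, flow now 9.
No augmenting path remains; maximum flow = 9.
In the residual graph, reachable from In: {In, B, Core, R3}.
Min-cut edges: In→Eg (6), R3→Eg (3); capacity 6 + 3 = 9.
Cut capacity 11 exceeds the max flow 9, so it is not minimum.

No — its capacity is 11, but the minimum cut has capacity 9.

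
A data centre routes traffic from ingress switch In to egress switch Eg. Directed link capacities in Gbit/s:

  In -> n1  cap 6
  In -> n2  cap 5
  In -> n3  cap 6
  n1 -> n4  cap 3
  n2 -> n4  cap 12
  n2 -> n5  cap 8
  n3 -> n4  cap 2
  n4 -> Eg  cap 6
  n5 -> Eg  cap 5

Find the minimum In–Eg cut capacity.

10

Augment In→n1→n4→Eg: bottleneck 3, flow now 3.
Augment In→n2→n4→Eg: bottleneck 3, flow now 6.
Augment In→n2→n5→Eg: bottleneck 2, flow now 8.
Augment In→n3→n4→n2→n5→Eg: bottleneck 2, flow now 10. (uses reverse residual edge)
No augmenting path remains; maximum flow = 10.
By max-flow min-cut, the minimum cut capacity equals the max flow.
In the residual graph, reachable from In: {In, n1, n3}.
Min-cut edges: In→n2 (5), n1→n4 (3), n3→n4 (2); capacity 5 + 3 + 2 = 10.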